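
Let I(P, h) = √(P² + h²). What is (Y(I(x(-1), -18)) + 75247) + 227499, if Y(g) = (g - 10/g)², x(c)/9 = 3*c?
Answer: 319879387/1053 ≈ 3.0378e+5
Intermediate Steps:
x(c) = 27*c (x(c) = 9*(3*c) = 27*c)
(Y(I(x(-1), -18)) + 75247) + 227499 = ((-10 + (√((27*(-1))² + (-18)²))²)²/(√((27*(-1))² + (-18)²))² + 75247) + 227499 = ((-10 + (√((-27)² + 324))²)²/(√((-27)² + 324))² + 75247) + 227499 = ((-10 + (√(729 + 324))²)²/(√(729 + 324))² + 75247) + 227499 = ((-10 + (√1053)²)²/(√1053)² + 75247) + 227499 = ((-10 + (9*√13)²)²/(9*√13)² + 75247) + 227499 = ((-10 + 1053)²/1053 + 75247) + 227499 = ((1/1053)*1043² + 75247) + 227499 = ((1/1053)*1087849 + 75247) + 227499 = (1087849/1053 + 75247) + 227499 = 80322940/1053 + 227499 = 319879387/1053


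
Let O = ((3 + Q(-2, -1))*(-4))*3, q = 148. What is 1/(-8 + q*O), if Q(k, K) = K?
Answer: -1/3560 ≈ -0.00028090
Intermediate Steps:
O = -24 (O = ((3 - 1)*(-4))*3 = (2*(-4))*3 = -8*3 = -24)
1/(-8 + q*O) = 1/(-8 + 148*(-24)) = 1/(-8 - 3552) = 1/(-3560) = -1/3560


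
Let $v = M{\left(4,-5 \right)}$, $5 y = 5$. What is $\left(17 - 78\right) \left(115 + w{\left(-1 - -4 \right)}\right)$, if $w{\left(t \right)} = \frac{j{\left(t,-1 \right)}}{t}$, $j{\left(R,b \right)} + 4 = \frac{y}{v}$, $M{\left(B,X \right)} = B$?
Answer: $- \frac{27755}{4} \approx -6938.8$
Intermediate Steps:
$y = 1$ ($y = \frac{1}{5} \cdot 5 = 1$)
$v = 4$
$j{\left(R,b \right)} = - \frac{15}{4}$ ($j{\left(R,b \right)} = -4 + 1 \cdot \frac{1}{4} = -4 + \frac{1}{4} = - \frac{15}{4}$)
$w{\left(t \right)} = - \frac{15}{4 t}$
$\left(17 - 78\right) \left(115 + w{\left(-1 - -4 \right)}\right) = \left(17 - 78\right) \left(115 - \frac{15}{4 \left(-1 - -4\right)}\right) = - 61 \left(115 - \frac{15}{4 \left(-1 + 4\right)}\right) = - 61 \left(115 - \frac{15}{4 \cdot 3}\right) = - 61 \left(115 - \frac{5}{4}\right) = \left(-61\right) \frac{455}{4} = - \frac{27755}{4}$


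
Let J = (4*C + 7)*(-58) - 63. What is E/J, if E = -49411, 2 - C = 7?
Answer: -49411/691 ≈ -71.506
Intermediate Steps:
C = -5 (C = 2 - 1*7 = 2 - 7 = -5)
J = 691 (J = (4*(-5) + 7)*(-58) - 63 = (-20 + 7)*(-58) - 63 = -13*(-58) - 63 = 754 - 63 = 691)
E/J = -49411/691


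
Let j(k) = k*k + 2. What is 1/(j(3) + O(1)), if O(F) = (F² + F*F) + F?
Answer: 1/14 ≈ 0.071429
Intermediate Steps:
j(k) = 2 + k² (j(k) = k² + 2 = 2 + k²)
O(F) = F + 2*F² (O(F) = (F² + F²) + F = 2*F² + F = F + 2*F²)
1/(j(3) + O(1)) = 1/((2 + 3²) + 1*(1 + 2*1)) = 1/((2 + 9) + 1*(1 + 2)) = 1/(11 + 1*3) = 1/(11 + 3) = 1/14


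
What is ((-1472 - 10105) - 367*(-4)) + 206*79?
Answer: 6165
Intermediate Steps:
((-1472 - 10105) - 367*(-4)) + 206*79 = (-11577 + 1468) + 16274 = -10109 + 16274 = 6165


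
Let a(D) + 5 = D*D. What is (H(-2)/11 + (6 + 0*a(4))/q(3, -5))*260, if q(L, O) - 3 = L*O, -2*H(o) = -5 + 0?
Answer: -780/11 ≈ -70.909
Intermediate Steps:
a(D) = -5 + D² (a(D) = -5 + D*D = -5 + D²)
H(o) = 5/2 (H(o) = -(-5 + 0)/2 = -½*(-5) = 5/2)
q(L, O) = 3 + L*O
(H(-2)/11 + (6 + 0*a(4))/q(3, -5))*260 = ((5/2)/11 + (6 + 0*(-5 + 4²))/(3 + 3*(-5)))*260 = ((5/2)*(1/11) + (6 + 0*(-5 + 16))/(3 - 15))*260 = (5/22 + (6 + 0*11)/(-12))*260 = (5/22 + (6 + 0)*(-1/12))*260 = (5/22 + 6*(-1/12))*260 = (5/22 - ½)*260 = -3/11*260 = -780/11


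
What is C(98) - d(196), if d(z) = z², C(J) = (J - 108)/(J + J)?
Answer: -3764773/98 ≈ -38416.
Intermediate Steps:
C(J) = (-108 + J)/(2*J) (C(J) = (-108 + J)/((2*J)) = (-108 + J)*(1/(2*J)) = (-108 + J)/(2*J))
C(98) - d(196) = (½)*(-108 + 98)/98 - 1*196² = (½)*(1/98)*(-10) - 1*38416 = -5/98 - 38416 = -3764773/98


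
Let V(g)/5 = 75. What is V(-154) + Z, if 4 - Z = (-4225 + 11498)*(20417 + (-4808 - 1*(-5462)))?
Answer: -153249004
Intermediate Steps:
V(g) = 375 (V(g) = 5*75 = 375)
Z = -153249379 (Z = 4 - (-4225 + 11498)*(20417 + (-4808 - 1*(-5462))) = 4 - 7273*(20417 + (-4808 + 5462)) = 4 - 7273*(20417 + 654) = 4 - 7273*21071 = 4 - 1*153249383 = 4 - 153249383 = -153249379)
V(-154) + Z = 375 - 153249379 = -153249004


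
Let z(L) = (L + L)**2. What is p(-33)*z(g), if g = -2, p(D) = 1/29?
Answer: 16/29 ≈ 0.55172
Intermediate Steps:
p(D) = 1/29
z(L) = 4*L**2 (z(L) = (2*L)**2 = 4*L**2)
p(-33)*z(g) = (4*(-2)**2)/29 = (4*4)/29 = (1/29)*16 = 16/29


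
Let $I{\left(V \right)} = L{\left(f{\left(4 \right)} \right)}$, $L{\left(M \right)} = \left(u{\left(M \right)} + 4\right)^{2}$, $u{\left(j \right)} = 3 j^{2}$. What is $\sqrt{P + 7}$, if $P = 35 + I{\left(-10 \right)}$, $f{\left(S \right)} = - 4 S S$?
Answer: $\sqrt{151093306} \approx 12292.0$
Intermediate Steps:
$f{\left(S \right)} = - 4 S^{2}$
$L{\left(M \right)} = \left(4 + 3 M^{2}\right)^{2}$ ($L{\left(M \right)} = \left(3 M^{2} + 4\right)^{2} = \left(4 + 3 M^{2}\right)^{2}$)
$I{\left(V \right)} = 151093264$ ($I{\left(V \right)} = \left(4 + 3 \left(- 4 \cdot 4^{2}\right)^{2}\right)^{2} = \left(4 + 3 \left(\left(-4\right) 16\right)^{2}\right)^{2} = \left(4 + 3 \left(-64\right)^{2}\right)^{2} = \left(4 + 3 \cdot 4096\right)^{2} = \left(4 + 12288\right)^{2} = 12292^{2} = 151093264$)
$P = 151093299$ ($P = 35 + 151093264 = 151093299$)
$\sqrt{P + 7} = \sqrt{151093299 + 7} = \sqrt{151093306}$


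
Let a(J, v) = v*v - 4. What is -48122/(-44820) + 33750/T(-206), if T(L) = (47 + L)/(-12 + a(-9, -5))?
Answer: -2267737267/1187730 ≈ -1909.3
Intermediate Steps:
a(J, v) = -4 + v**2 (a(J, v) = v**2 - 4 = -4 + v**2)
T(L) = 47/9 + L/9 (T(L) = (47 + L)/(-12 + (-4 + (-5)**2)) = (47 + L)/(-12 + (-4 + 25)) = (47 + L)/(-12 + 21) = (47 + L)/9 = (47 + L)*(1/9) = 47/9 + L/9)
-48122/(-44820) + 33750/T(-206) = -48122/(-44820) + 33750/(47/9 + (1/9)*(-206)) = -48122*(-1/44820) + 33750/(47/9 - 206/9) = 24061/22410 + 33750/(-53/3) = 24061/22410 + 33750*(-3/53) = 24061/22410 - 101250/53 = -2267737267/1187730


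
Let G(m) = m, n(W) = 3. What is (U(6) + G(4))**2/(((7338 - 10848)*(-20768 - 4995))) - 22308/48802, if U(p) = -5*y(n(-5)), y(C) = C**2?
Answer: -77584180303/169733600010 ≈ -0.45709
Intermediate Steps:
U(p) = -45 (U(p) = -5*3**2 = -5*9 = -45)
(U(6) + G(4))**2/(((7338 - 10848)*(-20768 - 4995))) - 22308/48802 = (-45 + 4)**2/(((7338 - 10848)*(-20768 - 4995))) - 22308/48802 = (-41)**2/((-3510*(-25763))) - 22308*1/48802 = 1681/90428130 - 858/1877 = -77584180303/169733600010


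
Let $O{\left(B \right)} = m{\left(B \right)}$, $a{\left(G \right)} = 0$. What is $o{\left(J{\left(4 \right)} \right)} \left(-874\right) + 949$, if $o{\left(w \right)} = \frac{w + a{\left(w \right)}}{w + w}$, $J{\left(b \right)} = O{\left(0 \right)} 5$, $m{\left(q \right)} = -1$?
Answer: $512$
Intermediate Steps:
$O{\left(B \right)} = -1$
$J{\left(b \right)} = -5$ ($J{\left(b \right)} = \left(-1\right) 5 = -5$)
$o{\left(w \right)} = \frac{1}{2}$ ($o{\left(w \right)} = \frac{w + 0}{w + w} = \frac{w}{2 w} = w \frac{1}{2 w} = \frac{1}{2}$)
$o{\left(J{\left(4 \right)} \right)} \left(-874\right) + 949 = \frac{1}{2} \left(-874\right) + 949 = -437 + 949 = 512$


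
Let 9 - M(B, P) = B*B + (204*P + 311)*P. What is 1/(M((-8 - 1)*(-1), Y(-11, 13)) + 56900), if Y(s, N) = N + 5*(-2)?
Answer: 1/54059 ≈ 1.8498e-5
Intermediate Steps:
Y(s, N) = -10 + N (Y(s, N) = N - 10 = -10 + N)
M(B, P) = 9 - B² - P*(311 + 204*P) (M(B, P) = 9 - (B*B + (204*P + 311)*P) = 9 - (B² + (311 + 204*P)*P) = 9 - (B² + P*(311 + 204*P)) = 9 + (-B² - P*(311 + 204*P)) = 9 - B² - P*(311 + 204*P))
1/(M((-8 - 1)*(-1), Y(-11, 13)) + 56900) = 1/((9 - ((-8 - 1)*(-1))² - 311*(-10 + 13) - 204*(-10 + 13)²) + 56900) = 1/((9 - (-9*(-1))² - 311*3 - 204*3²) + 56900) = 1/((9 - 1*9² - 933 - 204*9) + 56900) = 1/((9 - 1*81 - 933 - 1836) + 56900) = 1/((9 - 81 - 933 - 1836) + 56900) = 1/(-2841 + 56900) = 1/54059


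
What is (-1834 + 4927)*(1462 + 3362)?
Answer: 14920632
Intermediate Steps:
(-1834 + 4927)*(1462 + 3362) = 3093*4824 = 14920632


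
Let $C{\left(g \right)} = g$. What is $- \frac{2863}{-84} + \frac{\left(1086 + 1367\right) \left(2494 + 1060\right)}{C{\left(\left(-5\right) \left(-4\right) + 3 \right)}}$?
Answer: $\frac{104624951}{276} \approx 3.7908 \cdot 10^{5}$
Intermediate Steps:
$- \frac{2863}{-84} + \frac{\left(1086 + 1367\right) \left(2494 + 1060\right)}{C{\left(\left(-5\right) \left(-4\right) + 3 \right)}} = - \frac{2863}{-84} + \frac{\left(1086 + 1367\right) \left(2494 + 1060\right)}{\left(-5\right) \left(-4\right) + 3} = \left(-2863\right) \left(- \frac{1}{84}\right) + \frac{2453 \cdot 3554}{20 + 3} = \frac{409}{12} + \frac{8717962}{23} = \frac{104624951}{276}$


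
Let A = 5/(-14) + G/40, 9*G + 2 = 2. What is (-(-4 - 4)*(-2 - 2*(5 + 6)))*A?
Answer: 480/7 ≈ 68.571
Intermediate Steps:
G = 0 (G = -2/9 + (1/9)*2 = -2/9 + 2/9 = 0)
A = -5/14 (A = 5/(-14) + 0/40 = 5*(-1/14) + 0*(1/40) = -5/14 + 0 = -5/14 ≈ -0.35714)
(-(-4 - 4)*(-2 - 2*(5 + 6)))*A = -(-4 - 4)*(-2 - 2*(5 + 6))*(-5/14) = -(-8)*(-2 - 2*11)*(-5/14) = -(-8)*(-2 - 22)*(-5/14) = -(-8)*(-24)*(-5/14) = -1*192*(-5/14) = -192*(-5/14) = 480/7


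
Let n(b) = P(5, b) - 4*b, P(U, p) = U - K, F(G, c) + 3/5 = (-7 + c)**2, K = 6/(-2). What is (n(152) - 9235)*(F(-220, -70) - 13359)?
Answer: 73079951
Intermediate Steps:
K = -3 (K = 6*(-1/2) = -3)
F(G, c) = -3/5 + (-7 + c)**2
P(U, p) = 3 + U (P(U, p) = U - 1*(-3) = U + 3 = 3 + U)
n(b) = 8 - 4*b (n(b) = (3 + 5) - 4*b = 8 - 4*b)
(n(152) - 9235)*(F(-220, -70) - 13359) = ((8 - 4*152) - 9235)*((-3/5 + (-7 - 70)**2) - 13359) = ((8 - 608) - 9235)*((-3/5 + (-77)**2) - 13359) = (-600 - 9235)*((-3/5 + 5929) - 13359) = -9835*(29642/5 - 13359) = -9835*(-37153/5) = 73079951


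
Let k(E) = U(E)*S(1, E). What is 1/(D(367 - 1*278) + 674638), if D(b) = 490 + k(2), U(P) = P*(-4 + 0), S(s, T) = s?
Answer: 1/675120 ≈ 1.4812e-6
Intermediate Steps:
U(P) = -4*P (U(P) = P*(-4) = -4*P)
k(E) = -4*E (k(E) = -4*E*1 = -4*E)
D(b) = 482 (D(b) = 490 - 4*2 = 490 - 8 = 482)
1/(D(367 - 1*278) + 674638) = 1/(482 + 674638) = 1/675120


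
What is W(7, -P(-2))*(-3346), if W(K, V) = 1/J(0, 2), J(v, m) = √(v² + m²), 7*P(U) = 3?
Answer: -1673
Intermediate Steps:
P(U) = 3/7 (P(U) = (⅐)*3 = 3/7)
J(v, m) = √(m² + v²)
W(K, V) = ½ (W(K, V) = 1/(√(2² + 0²)) = 1/(√(4 + 0)) = 1/(√4) = 1/2 = ½)
W(7, -P(-2))*(-3346) = (½)*(-3346) = -1673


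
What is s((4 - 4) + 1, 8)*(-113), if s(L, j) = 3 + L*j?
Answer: -1243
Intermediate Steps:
s((4 - 4) + 1, 8)*(-113) = (3 + ((4 - 4) + 1)*8)*(-113) = (3 + (0 + 1)*8)*(-113) = (3 + 1*8)*(-113) = (3 + 8)*(-113) = 11*(-113) = -1243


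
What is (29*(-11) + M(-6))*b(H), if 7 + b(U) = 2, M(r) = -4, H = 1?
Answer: 1615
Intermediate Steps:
b(U) = -5 (b(U) = -7 + 2 = -5)
(29*(-11) + M(-6))*b(H) = (29*(-11) - 4)*(-5) = (-319 - 4)*(-5) = -323*(-5) = 1615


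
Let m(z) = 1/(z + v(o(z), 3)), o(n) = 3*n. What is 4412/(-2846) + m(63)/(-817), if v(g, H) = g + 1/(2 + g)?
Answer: -86750473959/55958992603 ≈ -1.5503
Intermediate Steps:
m(z) = 1/(z + (1 + 6*z + 9*z²)/(2 + 3*z)) (m(z) = 1/(z + (1 + (3*z)² + 2*(3*z))/(2 + 3*z)) = 1/(z + (1 + 9*z² + 6*z)/(2 + 3*z)) = 1/(z + (1 + 6*z + 9*z²)/(2 + 3*z)))
4412/(-2846) + m(63)/(-817) = 4412/(-2846) + ((2 + 3*63)/(1 + 8*63 + 12*63²))/(-817) = 4412*(-1/2846) + ((2 + 189)/(1 + 504 + 12*3969))*(-1/817) = -2206/1423 + (191/(1 + 504 + 47628))*(-1/817) = -2206/1423 + (191/48133)*(-1/817) = -2206/1423 - 191/39324661 = -86750473959/55958992603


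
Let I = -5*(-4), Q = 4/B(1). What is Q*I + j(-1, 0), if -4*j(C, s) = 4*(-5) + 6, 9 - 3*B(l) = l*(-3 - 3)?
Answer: 39/2 ≈ 19.500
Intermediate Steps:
B(l) = 3 + 2*l (B(l) = 3 - l*(-3 - 3)/3 = 3 - l*(-6)/3 = 3 - (-2)*l = 3 + 2*l)
Q = 4/5 (Q = 4/(3 + 2*1) = 4/(3 + 2) = 4/5 ≈ 0.80000)
I = 20
j(C, s) = 7/2 (j(C, s) = -(4*(-5) + 6)/4 = -(-20 + 6)/4 = -1/4*(-14) = 7/2)
Q*I + j(-1, 0) = (4/5)*20 + 7/2 = 16 + 7/2 = 39/2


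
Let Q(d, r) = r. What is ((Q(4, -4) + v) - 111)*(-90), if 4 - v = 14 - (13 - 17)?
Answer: 11610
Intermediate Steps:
v = -14 (v = 4 - (14 - (13 - 17)) = 4 - (14 - 1*(-4)) = 4 - (14 + 4) = 4 - 1*18 = 4 - 18 = -14)
((Q(4, -4) + v) - 111)*(-90) = ((-4 - 14) - 111)*(-90) = (-18 - 111)*(-90) = -129*(-90) = 11610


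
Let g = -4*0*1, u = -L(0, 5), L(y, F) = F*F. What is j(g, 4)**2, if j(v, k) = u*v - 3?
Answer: 9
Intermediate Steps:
L(y, F) = F**2
u = -25 (u = -1*5**2 = -1*25 = -25)
g = 0 (g = 0*1 = 0)
j(v, k) = -3 - 25*v (j(v, k) = -25*v - 3 = -3 - 25*v)
j(g, 4)**2 = (-3 - 25*0)**2 = (-3 + 0)**2 = (-3)**2 = 9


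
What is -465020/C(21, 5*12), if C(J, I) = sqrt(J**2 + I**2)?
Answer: -465020*sqrt(449)/1347 ≈ -7315.2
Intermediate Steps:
C(J, I) = sqrt(I**2 + J**2)
-465020/C(21, 5*12) = -465020/sqrt((5*12)**2 + 21**2) = -465020/sqrt(60**2 + 441) = -465020/sqrt(3600 + 441) = -465020*sqrt(449)/1347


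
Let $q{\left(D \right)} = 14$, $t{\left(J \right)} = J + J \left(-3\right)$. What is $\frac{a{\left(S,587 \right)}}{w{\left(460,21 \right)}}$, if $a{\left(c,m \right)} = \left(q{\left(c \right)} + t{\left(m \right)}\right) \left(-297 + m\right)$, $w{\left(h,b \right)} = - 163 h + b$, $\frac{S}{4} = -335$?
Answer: $\frac{336400}{74959} \approx 4.4878$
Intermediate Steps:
$S = -1340$ ($S = 4 \left(-335\right) = -1340$)
$t{\left(J \right)} = - 2 J$ ($t{\left(J \right)} = J - 3 J = - 2 J$)
$w{\left(h,b \right)} = b - 163 h$
$a{\left(c,m \right)} = \left(-297 + m\right) \left(14 - 2 m\right)$ ($a{\left(c,m \right)} = \left(14 - 2 m\right) \left(-297 + m\right) = \left(-297 + m\right) \left(14 - 2 m\right)$)
$\frac{a{\left(S,587 \right)}}{w{\left(460,21 \right)}} = \frac{-4158 - 2 \cdot 587^{2} + 608 \cdot 587}{21 - 74980} = \frac{-4158 - 689138 + 356896}{21 - 74980} = \frac{-4158 - 689138 + 356896}{-74959} = \left(-336400\right) \left(- \frac{1}{74959}\right) = \frac{336400}{74959}$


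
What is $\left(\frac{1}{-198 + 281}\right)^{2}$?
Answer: $\frac{1}{6889} \approx 0.00014516$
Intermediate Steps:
$\left(\frac{1}{-198 + 281}\right)^{2} = \left(\frac{1}{83}\right)^{2} = \frac{1}{6889}$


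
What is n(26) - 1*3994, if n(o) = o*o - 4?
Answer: -3322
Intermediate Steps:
n(o) = -4 + o² (n(o) = o² - 4 = -4 + o²)
n(26) - 1*3994 = (-4 + 26²) - 1*3994 = (-4 + 676) - 3994 = 672 - 3994 = -3322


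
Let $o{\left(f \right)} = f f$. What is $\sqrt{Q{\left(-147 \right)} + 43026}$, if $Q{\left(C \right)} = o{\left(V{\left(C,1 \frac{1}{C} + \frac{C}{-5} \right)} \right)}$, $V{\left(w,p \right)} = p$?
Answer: $\frac{\sqrt{23710453666}}{735} \approx 209.5$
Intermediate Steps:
$o{\left(f \right)} = f^{2}$
$Q{\left(C \right)} = \left(\frac{1}{C} - \frac{C}{5}\right)^{2}$ ($Q{\left(C \right)} = \left(1 \frac{1}{C} + \frac{C}{-5}\right)^{2} = \left(\frac{1}{C} + C \left(- \frac{1}{5}\right)\right)^{2} = \left(\frac{1}{C} - \frac{C}{5}\right)^{2}$)
$\sqrt{Q{\left(-147 \right)} + 43026} = \sqrt{\frac{\left(-5 + \left(-147\right)^{2}\right)^{2}}{25 \cdot 21609} + 43026} = \sqrt{\frac{1}{25} \cdot \frac{1}{21609} \left(-5 + 21609\right)^{2} + 43026} = \sqrt{\frac{1}{25} \cdot \frac{1}{21609} \cdot 21604^{2} + 43026} = \sqrt{\frac{1}{25} \cdot \frac{1}{21609} \cdot 466732816 + 43026} = \sqrt{\frac{466732816}{540225} + 43026} = \sqrt{\frac{23710453666}{540225}} = \frac{\sqrt{23710453666}}{735}$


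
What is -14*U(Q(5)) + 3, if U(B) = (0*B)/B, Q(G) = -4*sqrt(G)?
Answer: 3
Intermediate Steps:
U(B) = 0 (U(B) = 0/B = 0)
-14*U(Q(5)) + 3 = -14*0 + 3 = 0 + 3 = 3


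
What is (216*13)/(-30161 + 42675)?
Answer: 1404/6257 ≈ 0.22439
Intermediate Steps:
(216*13)/(-30161 + 42675) = 2808/12514 = 2808*(1/12514) = 1404/6257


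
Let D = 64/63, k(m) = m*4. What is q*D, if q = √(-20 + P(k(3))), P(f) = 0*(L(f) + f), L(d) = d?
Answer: 128*I*√5/63 ≈ 4.5431*I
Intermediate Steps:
k(m) = 4*m
P(f) = 0 (P(f) = 0*(f + f) = 0*(2*f) = 0)
D = 64/63 (D = 64*(1/63) = 64/63 ≈ 1.0159)
q = 2*I*√5 (q = √(-20 + 0) = √(-20) = 2*I*√5 ≈ 4.4721*I)
q*D = (2*I*√5)*(64/63) = 128*I*√5/63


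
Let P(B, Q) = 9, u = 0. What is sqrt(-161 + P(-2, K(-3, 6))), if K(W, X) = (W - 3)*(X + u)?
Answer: 2*I*sqrt(38) ≈ 12.329*I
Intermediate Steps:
K(W, X) = X*(-3 + W) (K(W, X) = (W - 3)*(X + 0) = (-3 + W)*X = X*(-3 + W))
sqrt(-161 + P(-2, K(-3, 6))) = sqrt(-161 + 9) = sqrt(-152) = 2*I*sqrt(38)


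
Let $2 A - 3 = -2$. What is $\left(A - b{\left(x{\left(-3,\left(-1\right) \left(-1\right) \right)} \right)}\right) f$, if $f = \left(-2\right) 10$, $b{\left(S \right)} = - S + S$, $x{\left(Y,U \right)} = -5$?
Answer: $-10$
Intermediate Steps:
$A = \frac{1}{2}$ ($A = \frac{3}{2} + \frac{1}{2} \left(-2\right) = \frac{3}{2} - 1 = \frac{1}{2} \approx 0.5$)
$b{\left(S \right)} = 0$
$f = -20$
$\left(A - b{\left(x{\left(-3,\left(-1\right) \left(-1\right) \right)} \right)}\right) f = \left(\frac{1}{2} - 0\right) \left(-20\right) = \left(\frac{1}{2} + 0\right) \left(-20\right) = \frac{1}{2} \left(-20\right) = -10$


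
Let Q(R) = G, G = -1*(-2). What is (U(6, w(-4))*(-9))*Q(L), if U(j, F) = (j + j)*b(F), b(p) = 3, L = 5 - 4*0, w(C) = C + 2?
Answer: -648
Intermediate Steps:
w(C) = 2 + C
L = 5 (L = 5 + 0 = 5)
G = 2
Q(R) = 2
U(j, F) = 6*j (U(j, F) = (j + j)*3 = (2*j)*3 = 6*j)
(U(6, w(-4))*(-9))*Q(L) = ((6*6)*(-9))*2 = (36*(-9))*2 = -324*2 = -648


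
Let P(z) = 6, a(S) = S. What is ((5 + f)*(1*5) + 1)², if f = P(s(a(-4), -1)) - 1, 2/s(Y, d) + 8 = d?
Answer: 2601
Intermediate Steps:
s(Y, d) = 2/(-8 + d)
f = 5 (f = 6 - 1 = 5)
((5 + f)*(1*5) + 1)² = ((5 + 5)*(1*5) + 1)² = (10*5 + 1)² = (50 + 1)² = 51² = 2601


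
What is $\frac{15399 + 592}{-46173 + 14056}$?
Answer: $- \frac{15991}{32117} \approx -0.4979$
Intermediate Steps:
$\frac{15399 + 592}{-46173 + 14056} = \frac{15991}{-32117} = 15991 \left(- \frac{1}{32117}\right) = - \frac{15991}{32117}$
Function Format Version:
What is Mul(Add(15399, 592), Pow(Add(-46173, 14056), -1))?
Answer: Rational(-15991, 32117) ≈ -0.49790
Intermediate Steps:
Mul(Add(15399, 592), Pow(Add(-46173, 14056), -1)) = Mul(15991, Pow(-32117, -1)) = Mul(15991, Rational(-1, 32117)) = Rational(-15991, 32117)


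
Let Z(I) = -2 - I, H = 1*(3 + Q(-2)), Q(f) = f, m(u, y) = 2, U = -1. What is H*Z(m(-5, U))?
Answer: -4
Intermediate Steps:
H = 1 (H = 1*(3 - 2) = 1*1 = 1)
H*Z(m(-5, U)) = 1*(-2 - 1*2) = 1*(-2 - 2) = 1*(-4) = -4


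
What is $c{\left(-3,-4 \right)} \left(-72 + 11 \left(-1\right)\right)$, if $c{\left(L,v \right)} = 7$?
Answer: $-581$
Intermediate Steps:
$c{\left(-3,-4 \right)} \left(-72 + 11 \left(-1\right)\right) = 7 \left(-72 + 11 \left(-1\right)\right) = 7 \left(-72 - 11\right) = 7 \left(-83\right) = -581$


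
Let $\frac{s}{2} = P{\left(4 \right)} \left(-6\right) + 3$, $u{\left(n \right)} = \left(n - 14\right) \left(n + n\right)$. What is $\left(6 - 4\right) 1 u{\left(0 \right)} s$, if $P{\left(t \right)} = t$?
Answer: $0$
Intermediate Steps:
$u{\left(n \right)} = 2 n \left(-14 + n\right)$ ($u{\left(n \right)} = \left(-14 + n\right) 2 n = 2 n \left(-14 + n\right)$)
$s = -42$ ($s = 2 \left(4 \left(-6\right) + 3\right) = 2 \left(-24 + 3\right) = 2 \left(-21\right) = -42$)
$\left(6 - 4\right) 1 u{\left(0 \right)} s = \left(6 - 4\right) 1 \cdot 2 \cdot 0 \left(-14 + 0\right) \left(-42\right) = 2 \cdot 1 \cdot 2 \cdot 0 \left(-14\right) \left(-42\right) = 2 \cdot 0 \left(-42\right) = 0 \left(-42\right) = 0$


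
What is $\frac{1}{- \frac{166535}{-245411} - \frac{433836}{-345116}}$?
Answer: $\frac{21173815669}{40985504914} \approx 0.51662$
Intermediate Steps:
$\frac{1}{- \frac{166535}{-245411} - \frac{433836}{-345116}} = \frac{1}{\left(-166535\right) \left(- \frac{1}{245411}\right) - - \frac{108459}{86279}} = \frac{1}{\frac{166535}{245411} + \frac{108459}{86279}} = \frac{1}{\frac{40985504914}{21173815669}} = \frac{21173815669}{40985504914}$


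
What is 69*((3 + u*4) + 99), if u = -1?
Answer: 6762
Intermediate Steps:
69*((3 + u*4) + 99) = 69*((3 - 1*4) + 99) = 69*((3 - 4) + 99) = 69*(-1 + 99) = 69*98 = 6762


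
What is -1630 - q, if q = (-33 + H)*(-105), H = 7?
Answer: -4360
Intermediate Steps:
q = 2730 (q = (-33 + 7)*(-105) = -26*(-105) = 2730)
-1630 - q = -1630 - 1*2730 = -1630 - 2730 = -4360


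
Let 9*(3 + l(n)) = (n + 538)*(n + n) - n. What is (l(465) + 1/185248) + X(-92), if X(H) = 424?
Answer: 57804415427/555744 ≈ 1.0401e+5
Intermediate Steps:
l(n) = -3 - n/9 + 2*n*(538 + n)/9 (l(n) = -3 + ((n + 538)*(n + n) - n)/9 = -3 + ((538 + n)*(2*n) - n)/9 = -3 + (2*n*(538 + n) - n)/9 = -3 + (-n + 2*n*(538 + n))/9 = -3 + (-n/9 + 2*n*(538 + n)/9) = -3 - n/9 + 2*n*(538 + n)/9)
(l(465) + 1/185248) + X(-92) = ((-3 + (2/9)*465² + (1075/9)*465) + 1/185248) + 424 = ((-3 + (2/9)*216225 + 166625/3) + 1/185248) + 424 = ((-3 + 48050 + 166625/3) + 1/185248) + 424 = (310766/3 + 1/185248) + 424 = 57568779971/555744 + 424 = 57804415427/555744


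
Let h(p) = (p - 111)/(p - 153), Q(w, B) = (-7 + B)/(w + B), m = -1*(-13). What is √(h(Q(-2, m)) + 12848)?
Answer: √4014982283/559 ≈ 113.35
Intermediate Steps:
m = 13
Q(w, B) = (-7 + B)/(B + w)
h(p) = (-111 + p)/(-153 + p)
√(h(Q(-2, m)) + 12848) = √((-111 + (-7 + 13)/(13 - 2))/(-153 + (-7 + 13)/(13 - 2)) + 12848) = √((-111 + 6/11)/(-153 + 6/11) + 12848) = √(-1215/11/(-1677/11) + 12848) = √(-11/1677*(-1215/11) + 12848) = √(405/559 + 12848) = √(7182437/559) = √4014982283/559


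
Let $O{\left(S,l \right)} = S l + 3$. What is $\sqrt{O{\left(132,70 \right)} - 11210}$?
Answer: $i \sqrt{1967} \approx 44.351 i$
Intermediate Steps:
$O{\left(S,l \right)} = 3 + S l$
$\sqrt{O{\left(132,70 \right)} - 11210} = \sqrt{\left(3 + 132 \cdot 70\right) - 11210} = \sqrt{\left(3 + 9240\right) - 11210} = \sqrt{9243 - 11210} = \sqrt{-1967} = i \sqrt{1967}$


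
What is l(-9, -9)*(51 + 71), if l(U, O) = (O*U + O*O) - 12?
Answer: 18300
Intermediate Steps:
l(U, O) = -12 + O**2 + O*U (l(U, O) = (O*U + O**2) - 12 = (O**2 + O*U) - 12 = -12 + O**2 + O*U)
l(-9, -9)*(51 + 71) = (-12 + (-9)**2 - 9*(-9))*(51 + 71) = (-12 + 81 + 81)*122 = 150*122 = 18300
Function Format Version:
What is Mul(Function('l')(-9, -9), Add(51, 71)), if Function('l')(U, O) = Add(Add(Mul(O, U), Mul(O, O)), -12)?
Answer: 18300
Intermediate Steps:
Function('l')(U, O) = Add(-12, Pow(O, 2), Mul(O, U)) (Function('l')(U, O) = Add(Add(Mul(O, U), Pow(O, 2)), -12) = Add(Add(Pow(O, 2), Mul(O, U)), -12) = Add(-12, Pow(O, 2), Mul(O, U)))
Mul(Function('l')(-9, -9), Add(51, 71)) = Mul(Add(-12, Pow(-9, 2), Mul(-9, -9)), Add(51, 71)) = Mul(Add(-12, 81, 81), 122) = Mul(150, 122) = 18300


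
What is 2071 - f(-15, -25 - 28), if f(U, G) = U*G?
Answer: 1276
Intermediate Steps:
f(U, G) = G*U
2071 - f(-15, -25 - 28) = 2071 - (-25 - 28)*(-15) = 2071 - (-53)*(-15) = 2071 - 1*795 = 2071 - 795 = 1276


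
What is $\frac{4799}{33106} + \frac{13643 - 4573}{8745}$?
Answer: $\frac{68447735}{57902394} \approx 1.1821$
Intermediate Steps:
$\frac{4799}{33106} + \frac{13643 - 4573}{8745} = 4799 \cdot \frac{1}{33106} + 9070 \cdot \frac{1}{8745} = \frac{4799}{33106} + \frac{1814}{1749} = \frac{68447735}{57902394}$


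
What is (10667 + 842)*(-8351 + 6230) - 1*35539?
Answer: -24446128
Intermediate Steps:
(10667 + 842)*(-8351 + 6230) - 1*35539 = 11509*(-2121) - 35539 = -24410589 - 35539 = -24446128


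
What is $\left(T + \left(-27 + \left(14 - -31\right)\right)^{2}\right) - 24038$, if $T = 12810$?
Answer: $-10904$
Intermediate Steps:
$\left(T + \left(-27 + \left(14 - -31\right)\right)^{2}\right) - 24038 = \left(12810 + \left(-27 + \left(14 - -31\right)\right)^{2}\right) - 24038 = \left(12810 + \left(-27 + \left(14 + 31\right)\right)^{2}\right) - 24038 = \left(12810 + \left(-27 + 45\right)^{2}\right) - 24038 = \left(12810 + 18^{2}\right) - 24038 = \left(12810 + 324\right) - 24038 = 13134 - 24038 = -10904$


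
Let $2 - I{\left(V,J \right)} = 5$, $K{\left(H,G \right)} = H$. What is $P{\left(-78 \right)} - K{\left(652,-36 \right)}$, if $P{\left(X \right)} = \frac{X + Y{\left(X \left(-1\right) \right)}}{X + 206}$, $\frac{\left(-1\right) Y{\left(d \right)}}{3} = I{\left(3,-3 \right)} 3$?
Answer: $- \frac{83507}{128} \approx -652.4$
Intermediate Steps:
$I{\left(V,J \right)} = -3$ ($I{\left(V,J \right)} = 2 - 5 = -3$)
$Y{\left(d \right)} = 27$ ($Y{\left(d \right)} = - 3 \left(\left(-3\right) 3\right) = \left(-3\right) \left(-9\right) = 27$)
$P{\left(X \right)} = \frac{27 + X}{206 + X}$ ($P{\left(X \right)} = \frac{X + 27}{X + 206} = \frac{27 + X}{206 + X}$)
$P{\left(-78 \right)} - K{\left(652,-36 \right)} = \frac{27 - 78}{206 - 78} - 652 = \frac{1}{128} \left(-51\right) - 652 = - \frac{51}{128} - 652 = - \frac{83507}{128}$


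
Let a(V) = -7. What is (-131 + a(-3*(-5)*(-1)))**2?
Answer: 19044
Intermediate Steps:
(-131 + a(-3*(-5)*(-1)))**2 = (-131 - 7)**2 = (-138)**2 = 19044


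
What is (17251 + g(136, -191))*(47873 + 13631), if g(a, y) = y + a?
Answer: 1057622784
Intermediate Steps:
g(a, y) = a + y
(17251 + g(136, -191))*(47873 + 13631) = (17251 + (136 - 191))*(47873 + 13631) = (17251 - 55)*61504 = 17196*61504 = 1057622784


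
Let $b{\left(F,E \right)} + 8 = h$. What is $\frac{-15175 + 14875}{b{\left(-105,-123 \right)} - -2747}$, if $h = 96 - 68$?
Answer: $- \frac{300}{2767} \approx -0.10842$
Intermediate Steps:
$h = 28$
$b{\left(F,E \right)} = 20$ ($b{\left(F,E \right)} = -8 + 28 = 20$)
$\frac{-15175 + 14875}{b{\left(-105,-123 \right)} - -2747} = \frac{-15175 + 14875}{20 - -2747} = - \frac{300}{20 + \left(-5485 + 8232\right)} = - \frac{300}{20 + 2747} = - \frac{300}{2767}$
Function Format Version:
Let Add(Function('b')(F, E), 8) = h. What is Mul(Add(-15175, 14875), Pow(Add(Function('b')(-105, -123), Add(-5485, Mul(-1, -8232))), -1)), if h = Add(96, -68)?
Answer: Rational(-300, 2767) ≈ -0.10842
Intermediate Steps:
h = 28
Function('b')(F, E) = 20 (Function('b')(F, E) = Add(-8, 28) = 20)
Mul(Add(-15175, 14875), Pow(Add(Function('b')(-105, -123), Add(-5485, Mul(-1, -8232))), -1)) = Mul(Add(-15175, 14875), Pow(Add(20, Add(-5485, Mul(-1, -8232))), -1)) = Mul(-300, Pow(Add(20, Add(-5485, 8232)), -1)) = Mul(-300, Pow(Add(20, 2747), -1)) = Mul(-300, Pow(2767, -1)) = Mul(-300, Rational(1, 2767)) = Rational(-300, 2767)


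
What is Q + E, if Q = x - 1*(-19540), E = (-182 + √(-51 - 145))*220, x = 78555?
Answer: 58055 + 3080*I ≈ 58055.0 + 3080.0*I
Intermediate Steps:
E = -40040 + 3080*I (E = (-182 + √(-196))*220 = (-182 + 14*I)*220 = -40040 + 3080*I ≈ -40040.0 + 3080.0*I)
Q = 98095 (Q = 78555 - 1*(-19540) = 78555 + 19540 = 98095)
Q + E = 98095 + (-40040 + 3080*I) = 58055 + 3080*I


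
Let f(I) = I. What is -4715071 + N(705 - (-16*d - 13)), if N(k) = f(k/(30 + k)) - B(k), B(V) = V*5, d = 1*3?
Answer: -1878122215/398 ≈ -4.7189e+6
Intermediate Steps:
d = 3
B(V) = 5*V
N(k) = -5*k + k/(30 + k) (N(k) = k/(30 + k) - 5*k = -5*k + k/(30 + k))
-4715071 + N(705 - (-16*d - 13)) = -4715071 + (705 - (-16*3 - 13))*(-149 - 5*(705 - (-16*3 - 13)))/(30 + (705 - (-16*3 - 13))) = -4715071 + (705 - (-48 - 13))*(-149 - 5*(705 - (-48 - 13)))/(30 + (705 - (-48 - 13))) = -4715071 + (705 - 1*(-61))*(-149 - 5*(705 - 1*(-61)))/(30 + (705 - 1*(-61))) = -4715071 + (705 + 61)*(-149 - 5*(705 + 61))/(30 + (705 + 61)) = -4715071 + 766*(-149 - 5*766)/(30 + 766) = -4715071 + 766*(-149 - 3830)/796 = -4715071 + 766*(1/796)*(-3979) = -4715071 - 1523957/398 = -1878122215/398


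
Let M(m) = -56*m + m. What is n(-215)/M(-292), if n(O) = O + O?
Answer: -43/1606 ≈ -0.026775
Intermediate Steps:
n(O) = 2*O
M(m) = -55*m
n(-215)/M(-292) = (2*(-215))/((-55*(-292))) = -430/16060 = -430*1/16060 = -43/1606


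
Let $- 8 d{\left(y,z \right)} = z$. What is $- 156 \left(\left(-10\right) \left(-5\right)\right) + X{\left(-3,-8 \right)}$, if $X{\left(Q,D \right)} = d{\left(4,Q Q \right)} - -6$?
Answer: $- \frac{62361}{8} \approx -7795.1$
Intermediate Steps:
$d{\left(y,z \right)} = - \frac{z}{8}$
$X{\left(Q,D \right)} = 6 - \frac{Q^{2}}{8}$ ($X{\left(Q,D \right)} = - \frac{Q Q}{8} - -6 = - \frac{Q^{2}}{8} + 6 = 6 - \frac{Q^{2}}{8}$)
$- 156 \left(\left(-10\right) \left(-5\right)\right) + X{\left(-3,-8 \right)} = - 156 \left(\left(-10\right) \left(-5\right)\right) + \left(6 - \frac{\left(-3\right)^{2}}{8}\right) = \left(-156\right) 50 + \left(6 - \frac{9}{8}\right) = -7800 + \left(6 - \frac{9}{8}\right) = -7800 + \frac{39}{8} = - \frac{62361}{8}$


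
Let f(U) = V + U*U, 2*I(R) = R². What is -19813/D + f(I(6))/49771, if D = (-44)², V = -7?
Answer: -985499111/96356656 ≈ -10.228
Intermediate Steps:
D = 1936
I(R) = R²/2
f(U) = -7 + U² (f(U) = -7 + U*U = -7 + U²)
-19813/D + f(I(6))/49771 = -19813/1936 + (-7 + ((½)*6²)²)/49771 = -19813*1/1936 + (-7 + ((½)*36)²)*(1/49771) = -19813/1936 + (-7 + 18²)*(1/49771) = -19813/1936 + (-7 + 324)*(1/49771) = -19813/1936 + 317*(1/49771) = -19813/1936 + 317/49771 = -985499111/96356656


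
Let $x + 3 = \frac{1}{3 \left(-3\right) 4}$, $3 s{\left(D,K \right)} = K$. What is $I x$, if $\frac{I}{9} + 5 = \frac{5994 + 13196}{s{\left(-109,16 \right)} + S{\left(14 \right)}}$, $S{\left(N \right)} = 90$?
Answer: $- \frac{1529815}{286} \approx -5349.0$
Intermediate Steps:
$s{\left(D,K \right)} = \frac{K}{3}$
$x = - \frac{109}{36}$ ($x = -3 + \frac{1}{3 \left(-3\right) 4} = -3 + \frac{1}{\left(-9\right) 4} = -3 + \frac{1}{-36} = -3 - \frac{1}{36} = - \frac{109}{36} \approx -3.0278$)
$I = \frac{252630}{143}$ ($I = -45 + 9 \frac{5994 + 13196}{\frac{1}{3} \cdot 16 + 90} = -45 + 9 \frac{19190}{\frac{16}{3} + 90} = -45 + 9 \frac{19190}{\frac{286}{3}} = -45 + 9 \cdot 19190 \cdot \frac{3}{286} = -45 + 9 \cdot \frac{28785}{143} = -45 + \frac{259065}{143} = \frac{252630}{143} \approx 1766.6$)
$I x = \frac{252630}{143} \left(- \frac{109}{36}\right) = - \frac{1529815}{286}$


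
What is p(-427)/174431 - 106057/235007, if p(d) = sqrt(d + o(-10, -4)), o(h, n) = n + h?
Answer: -106057/235007 + 21*I/174431 ≈ -0.45129 + 0.00012039*I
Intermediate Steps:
o(h, n) = h + n
p(d) = sqrt(-14 + d) (p(d) = sqrt(d + (-10 - 4)) = sqrt(d - 14) = sqrt(-14 + d))
p(-427)/174431 - 106057/235007 = sqrt(-14 - 427)/174431 - 106057/235007 = sqrt(-441)*(1/174431) - 106057*1/235007 = (21*I)*(1/174431) - 106057/235007 = 21*I/174431 - 106057/235007 = -106057/235007 + 21*I/174431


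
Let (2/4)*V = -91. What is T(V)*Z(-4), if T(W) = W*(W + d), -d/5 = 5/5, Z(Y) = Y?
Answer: -136136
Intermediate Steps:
V = -182 (V = 2*(-91) = -182)
d = -5 (d = -25/5 = -5*1 = -5)
T(W) = W*(-5 + W) (T(W) = W*(W - 5) = W*(-5 + W))
T(V)*Z(-4) = -182*(-5 - 182)*(-4) = -182*(-187)*(-4) = 34034*(-4) = -136136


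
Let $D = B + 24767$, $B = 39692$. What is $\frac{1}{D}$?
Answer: $\frac{1}{64459} \approx 1.5514 \cdot 10^{-5}$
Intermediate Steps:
$D = 64459$ ($D = 39692 + 24767 = 64459$)
$\frac{1}{D} = \frac{1}{64459}$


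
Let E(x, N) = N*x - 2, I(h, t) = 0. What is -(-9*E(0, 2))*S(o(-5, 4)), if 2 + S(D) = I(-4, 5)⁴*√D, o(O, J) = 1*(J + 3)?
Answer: 36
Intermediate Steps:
o(O, J) = 3 + J (o(O, J) = 1*(3 + J) = 3 + J)
E(x, N) = -2 + N*x
S(D) = -2 (S(D) = -2 + 0⁴*√D = -2 + 0*√D = -2 + 0 = -2)
-(-9*E(0, 2))*S(o(-5, 4)) = -(-9*(-2 + 2*0))*(-2) = -(-9*(-2 + 0))*(-2) = -(-9*(-2))*(-2) = -18*(-2) = -1*(-36) = 36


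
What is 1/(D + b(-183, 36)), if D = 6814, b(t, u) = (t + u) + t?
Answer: 1/6484 ≈ 0.00015423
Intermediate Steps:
b(t, u) = u + 2*t
1/(D + b(-183, 36)) = 1/(6814 + (36 + 2*(-183))) = 1/(6814 + (36 - 366)) = 1/(6814 - 330) = 1/6484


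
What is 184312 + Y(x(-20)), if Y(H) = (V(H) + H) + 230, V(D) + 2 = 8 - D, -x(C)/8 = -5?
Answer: 184548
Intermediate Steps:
x(C) = 40 (x(C) = -8*(-5) = 40)
V(D) = 6 - D (V(D) = -2 + (8 - D) = 6 - D)
Y(H) = 236 (Y(H) = ((6 - H) + H) + 230 = 6 + 230 = 236)
184312 + Y(x(-20)) = 184312 + 236 = 184548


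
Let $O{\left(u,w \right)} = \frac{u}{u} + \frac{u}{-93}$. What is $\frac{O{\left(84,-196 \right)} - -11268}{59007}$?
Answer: $\frac{116437}{609739} \approx 0.19096$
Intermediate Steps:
$O{\left(u,w \right)} = 1 - \frac{u}{93}$ ($O{\left(u,w \right)} = 1 + u \left(- \frac{1}{93}\right) = 1 - \frac{u}{93}$)
$\frac{O{\left(84,-196 \right)} - -11268}{59007} = \frac{\left(1 - \frac{28}{31}\right) - -11268}{59007} = \left(\left(1 - \frac{28}{31}\right) + 11268\right) \frac{1}{59007} = \left(\frac{3}{31} + 11268\right) \frac{1}{59007} = \frac{349311}{31} \cdot \frac{1}{59007} = \frac{116437}{609739}$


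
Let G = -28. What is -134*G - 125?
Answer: 3627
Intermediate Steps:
-134*G - 125 = -134*(-28) - 125 = 3752 - 125 = 3627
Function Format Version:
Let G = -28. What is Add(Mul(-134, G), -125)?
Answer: 3627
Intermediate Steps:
Add(Mul(-134, G), -125) = Add(Mul(-134, -28), -125) = Add(3752, -125) = 3627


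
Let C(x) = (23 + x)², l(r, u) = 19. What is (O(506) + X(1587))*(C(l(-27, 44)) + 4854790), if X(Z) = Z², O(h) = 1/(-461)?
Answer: 5638752083058632/461 ≈ 1.2232e+13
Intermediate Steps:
O(h) = -1/461
(O(506) + X(1587))*(C(l(-27, 44)) + 4854790) = (-1/461 + 1587²)*((23 + 19)² + 4854790) = (-1/461 + 2518569)*(42² + 4854790) = 1161060308*(1764 + 4854790)/461 = (1161060308/461)*4856554 = 5638752083058632/461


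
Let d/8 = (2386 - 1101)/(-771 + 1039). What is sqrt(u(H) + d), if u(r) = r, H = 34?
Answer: 4*sqrt(20301)/67 ≈ 8.5064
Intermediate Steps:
d = 2570/67 (d = 8*((2386 - 1101)/(-771 + 1039)) = 8*(1285/268) = 2570/67 ≈ 38.358)
sqrt(u(H) + d) = sqrt(34 + 2570/67) = sqrt(4848/67) = 4*sqrt(20301)/67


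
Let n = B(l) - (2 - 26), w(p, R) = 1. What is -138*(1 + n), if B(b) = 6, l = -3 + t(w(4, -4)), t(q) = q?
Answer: -4278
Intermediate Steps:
l = -2 (l = -3 + 1 = -2)
n = 30 (n = 6 - (2 - 26) = 6 - 1*(-24) = 6 + 24 = 30)
-138*(1 + n) = -138*(1 + 30) = -138*31 = -4278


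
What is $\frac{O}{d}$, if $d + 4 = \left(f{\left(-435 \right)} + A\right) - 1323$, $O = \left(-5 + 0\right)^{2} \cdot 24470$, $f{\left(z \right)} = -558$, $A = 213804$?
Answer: $\frac{611750}{211919} \approx 2.8867$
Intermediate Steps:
$O = 611750$ ($O = \left(-5\right)^{2} \cdot 24470 = 25 \cdot 24470 = 611750$)
$d = 211919$ ($d = -4 + \left(\left(-558 + 213804\right) - 1323\right) = -4 + \left(213246 - 1323\right) = -4 + 211923 = 211919$)
$\frac{O}{d} = \frac{611750}{211919}$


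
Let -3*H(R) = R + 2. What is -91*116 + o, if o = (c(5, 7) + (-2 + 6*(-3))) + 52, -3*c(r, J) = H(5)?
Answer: -94709/9 ≈ -10523.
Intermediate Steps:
H(R) = -2/3 - R/3 (H(R) = -(R + 2)/3 = -(2 + R)/3 = -2/3 - R/3)
c(r, J) = 7/9 (c(r, J) = -(-2/3 - 1/3*5)/3 = -(-2/3 - 5/3)/3 = -1/3*(-7/3) = 7/9)
o = 295/9 (o = (7/9 + (-2 + 6*(-3))) + 52 = (7/9 + (-2 - 18)) + 52 = (7/9 - 20) + 52 = -173/9 + 52 = 295/9 ≈ 32.778)
-91*116 + o = -91*116 + 295/9 = -10556 + 295/9 = -94709/9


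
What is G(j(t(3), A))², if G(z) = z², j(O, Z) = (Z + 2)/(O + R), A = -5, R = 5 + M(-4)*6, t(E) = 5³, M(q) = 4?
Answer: 81/562448656 ≈ 1.4401e-7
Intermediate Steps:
t(E) = 125
R = 29 (R = 5 + 4*6 = 5 + 24 = 29)
j(O, Z) = (2 + Z)/(29 + O) (j(O, Z) = (Z + 2)/(O + 29) = (2 + Z)/(29 + O))
G(j(t(3), A))² = (((2 - 5)/(29 + 125))²)² = ((-3/154)²)² = (9/23716)² = 81/562448656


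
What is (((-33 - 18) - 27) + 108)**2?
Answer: 900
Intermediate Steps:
(((-33 - 18) - 27) + 108)**2 = ((-51 - 27) + 108)**2 = (-78 + 108)**2 = 30**2 = 900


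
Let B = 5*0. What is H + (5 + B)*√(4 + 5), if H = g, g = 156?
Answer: 171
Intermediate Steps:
H = 156
B = 0
H + (5 + B)*√(4 + 5) = 156 + (5 + 0)*√(4 + 5) = 156 + 5*√9 = 156 + 5*3 = 156 + 15 = 171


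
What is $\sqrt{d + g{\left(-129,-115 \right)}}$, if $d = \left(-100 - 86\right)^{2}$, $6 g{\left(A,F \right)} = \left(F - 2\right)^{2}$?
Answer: $\frac{3 \sqrt{16390}}{2} \approx 192.04$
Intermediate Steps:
$g{\left(A,F \right)} = \frac{\left(-2 + F\right)^{2}}{6}$ ($g{\left(A,F \right)} = \frac{\left(F - 2\right)^{2}}{6} = \frac{\left(-2 + F\right)^{2}}{6}$)
$d = 34596$ ($d = \left(-186\right)^{2} = 34596$)
$\sqrt{d + g{\left(-129,-115 \right)}} = \sqrt{34596 + \frac{\left(-2 - 115\right)^{2}}{6}} = \sqrt{34596 + \frac{\left(-117\right)^{2}}{6}} = \sqrt{34596 + \frac{1}{6} \cdot 13689} = \sqrt{34596 + \frac{4563}{2}} = \sqrt{\frac{73755}{2}} = \frac{3 \sqrt{16390}}{2}$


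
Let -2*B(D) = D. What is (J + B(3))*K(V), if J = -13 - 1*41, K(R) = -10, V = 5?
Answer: 555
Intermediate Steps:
B(D) = -D/2
J = -54 (J = -13 - 41 = -54)
(J + B(3))*K(V) = (-54 - ½*3)*(-10) = (-54 - 3/2)*(-10) = -111/2*(-10) = 555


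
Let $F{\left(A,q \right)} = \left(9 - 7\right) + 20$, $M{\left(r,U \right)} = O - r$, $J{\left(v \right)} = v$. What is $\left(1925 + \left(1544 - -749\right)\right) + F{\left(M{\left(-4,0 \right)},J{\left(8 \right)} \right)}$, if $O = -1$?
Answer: $4240$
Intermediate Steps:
$M{\left(r,U \right)} = -1 - r$
$F{\left(A,q \right)} = 22$ ($F{\left(A,q \right)} = 2 + 20 = 22$)
$\left(1925 + \left(1544 - -749\right)\right) + F{\left(M{\left(-4,0 \right)},J{\left(8 \right)} \right)} = \left(1925 + \left(1544 - -749\right)\right) + 22 = \left(1925 + \left(1544 + 749\right)\right) + 22 = \left(1925 + 2293\right) + 22 = 4218 + 22 = 4240$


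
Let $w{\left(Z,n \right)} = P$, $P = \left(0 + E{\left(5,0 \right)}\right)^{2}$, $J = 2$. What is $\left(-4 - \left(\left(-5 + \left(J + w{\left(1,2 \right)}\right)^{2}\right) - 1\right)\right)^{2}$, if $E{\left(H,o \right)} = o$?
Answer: $4$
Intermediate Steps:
$P = 0$ ($P = \left(0 + 0\right)^{2} = 0^{2} = 0$)
$w{\left(Z,n \right)} = 0$
$\left(-4 - \left(\left(-5 + \left(J + w{\left(1,2 \right)}\right)^{2}\right) - 1\right)\right)^{2} = \left(-4 - \left(\left(-5 + \left(2 + 0\right)^{2}\right) - 1\right)\right)^{2} = \left(-4 - \left(\left(-5 + 2^{2}\right) - 1\right)\right)^{2} = \left(-4 - \left(\left(-5 + 4\right) - 1\right)\right)^{2} = \left(-4 - \left(-1 - 1\right)\right)^{2} = \left(-4 - -2\right)^{2} = \left(-4 + 2\right)^{2} = \left(-2\right)^{2} = 4$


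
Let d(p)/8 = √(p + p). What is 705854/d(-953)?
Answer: -352927*I*√1906/7624 ≈ -2021.0*I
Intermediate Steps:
d(p) = 8*√2*√p (d(p) = 8*√(p + p) = 8*√(2*p) = 8*(√2*√p) = 8*√2*√p)
705854/d(-953) = 705854/((8*√2*√(-953))) = 705854/((8*√2*(I*√953))) = 705854/((8*I*√1906)) = 705854*(-I*√1906/15248) = -352927*I*√1906/7624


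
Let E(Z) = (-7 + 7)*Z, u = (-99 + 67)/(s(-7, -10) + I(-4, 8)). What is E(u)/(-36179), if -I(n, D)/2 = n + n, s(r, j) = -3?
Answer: 0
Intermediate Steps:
I(n, D) = -4*n (I(n, D) = -2*(n + n) = -4*n)
u = -32/13 (u = (-99 + 67)/(-3 - 4*(-4)) = -32/(-3 + 16) = -32/13 ≈ -2.4615)
E(Z) = 0 (E(Z) = 0*Z = 0)
E(u)/(-36179) = 0/(-36179) = 0*(-1/36179) = 0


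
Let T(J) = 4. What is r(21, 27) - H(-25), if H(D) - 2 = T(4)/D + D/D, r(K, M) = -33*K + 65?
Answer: -15771/25 ≈ -630.84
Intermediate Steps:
r(K, M) = 65 - 33*K
H(D) = 3 + 4/D (H(D) = 2 + (4/D + D/D) = 2 + (4/D + 1) = 2 + (1 + 4/D) = 3 + 4/D)
r(21, 27) - H(-25) = (65 - 33*21) - (3 + 4/(-25)) = (65 - 693) - (3 + 4*(-1/25)) = -628 - (3 - 4/25) = -628 - 1*71/25 = -628 - 71/25 = -15771/25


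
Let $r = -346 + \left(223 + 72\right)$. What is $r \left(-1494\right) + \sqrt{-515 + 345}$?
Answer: $76194 + i \sqrt{170} \approx 76194.0 + 13.038 i$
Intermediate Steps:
$r = -51$ ($r = -346 + 295 = -51$)
$r \left(-1494\right) + \sqrt{-515 + 345} = \left(-51\right) \left(-1494\right) + \sqrt{-515 + 345} = 76194 + \sqrt{-170} = 76194 + i \sqrt{170}$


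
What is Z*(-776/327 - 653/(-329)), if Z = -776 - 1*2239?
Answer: 41981865/35861 ≈ 1170.7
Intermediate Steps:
Z = -3015 (Z = -776 - 2239 = -3015)
Z*(-776/327 - 653/(-329)) = -3015*(-776/327 - 653/(-329)) = -3015*(-776*1/327 - 653*(-1/329)) = -3015*(-776/327 + 653/329) = -3015*(-41773/107583) = 41981865/35861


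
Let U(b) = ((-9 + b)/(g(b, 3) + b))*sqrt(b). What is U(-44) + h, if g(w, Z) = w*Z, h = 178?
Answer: 178 + 53*I*sqrt(11)/88 ≈ 178.0 + 1.9975*I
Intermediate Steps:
g(w, Z) = Z*w
U(b) = (-9 + b)/(4*sqrt(b)) (U(b) = ((-9 + b)/(3*b + b))*sqrt(b) = ((-9 + b)/((4*b)))*sqrt(b) = ((-9 + b)*(1/(4*b)))*sqrt(b) = ((-9 + b)/(4*b))*sqrt(b) = (-9 + b)/(4*sqrt(b)))
U(-44) + h = (-9 - 44)/(4*sqrt(-44)) + 178 = (1/4)*(-I*sqrt(11)/22)*(-53) + 178 = 53*I*sqrt(11)/88 + 178 = 178 + 53*I*sqrt(11)/88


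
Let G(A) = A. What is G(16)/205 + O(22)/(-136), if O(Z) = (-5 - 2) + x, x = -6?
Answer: 4841/27880 ≈ 0.17364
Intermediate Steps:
O(Z) = -13 (O(Z) = (-5 - 2) - 6 = -7 - 6 = -13)
G(16)/205 + O(22)/(-136) = 16/205 - 13/(-136) = 16*(1/205) - 13*(-1/136) = 16/205 + 13/136 = 4841/27880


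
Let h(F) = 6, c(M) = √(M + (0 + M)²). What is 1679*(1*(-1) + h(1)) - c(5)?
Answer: 8395 - √30 ≈ 8389.5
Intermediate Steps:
c(M) = √(M + M²)
1679*(1*(-1) + h(1)) - c(5) = 1679*(1*(-1) + 6) - √(5*(1 + 5)) = 1679*(-1 + 6) - √(5*6) = 1679*5 - √30 = 8395 - √30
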